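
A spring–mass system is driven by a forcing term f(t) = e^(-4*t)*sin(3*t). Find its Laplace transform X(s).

L{sin(3t)} = 3/(s^2 + 9).
By the first shifting theorem, multiplying by e^(-4t) replaces s with s + 4.

X(s) = 3/((s + 4)^2 + 9)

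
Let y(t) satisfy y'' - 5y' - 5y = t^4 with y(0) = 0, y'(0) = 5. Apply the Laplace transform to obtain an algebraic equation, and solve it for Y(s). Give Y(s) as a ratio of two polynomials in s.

Take the Laplace transform of both sides.
The derivative rules (L{y''} = s^2 Y - s·y(0) - y'(0) and L{y'} = sY - y(0), with y(0) = 0, y'(0) = 5) turn the left side into (s^2 - 5*s - 5)Y - (5).
The right side is L{t^4} = 24/s^5.
So (s^2 - 5*s - 5)Y = 24/s^5 + (5).
Solve for Y(s) and write it as one ratio of polynomials.

Y(s) = (5*s^5 + 24)/(s^7 - 5*s^6 - 5*s^5)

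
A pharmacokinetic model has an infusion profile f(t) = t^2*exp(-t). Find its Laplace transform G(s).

G(s) = 2/(s + 1)^3

L{e^(-t)} = 1/(s + 1).
Then apply L{t^2·g(t)} = (-1)^2 d^2/ds^2[H(s)] with H(s) = 1/(s + 1):
differentiating 2 times and applying the sign gives 2/(s + 1)^3.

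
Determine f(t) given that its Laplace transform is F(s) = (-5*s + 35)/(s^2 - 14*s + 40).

f(t) = -5*exp(7*t)*cosh(3*t)

Rewrite the denominator: s^2 - 14*s + 40 = (s - 7)^2 - 9.
The form in (s - 7) signals a first-shifting-theorem factor e^(7t).
Since L{cosh(3t)} = s/(s^2 - 9), the inverse is e^(7*t)*cosh(3*t), scaled by -5.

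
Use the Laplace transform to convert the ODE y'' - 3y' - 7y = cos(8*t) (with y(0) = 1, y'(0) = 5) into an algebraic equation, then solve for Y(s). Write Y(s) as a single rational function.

Y(s) = (s^3 + 2*s^2 + 65*s + 128)/(s^4 - 3*s^3 + 57*s^2 - 192*s - 448)

Transform both sides with L{·}.
Using L{y''} = s^2 Y - s·y(0) - y'(0) and L{y'} = sY - y(0), with y(0) = 1, y'(0) = 5, the left side becomes (s^2 - 3*s - 7)Y - (s + 2).
The right side is L{cos(8*t)} = s/(s^2 + 64).
So (s^2 - 3*s - 7)Y = s/(s^2 + 64) + (s + 2).
Solve for Y(s) and write it as one ratio of polynomials.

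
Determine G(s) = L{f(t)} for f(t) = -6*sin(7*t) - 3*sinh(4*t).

Apply the Laplace transform termwise.
(-6)·[L{sin(7t)} = 7/(s^2 + 49)]; (-3)·[L{sinh(4t)} = 4/(s^2 - 16)].

G(s) = -42/(s^2 + 49) - 12/(s^2 - 16)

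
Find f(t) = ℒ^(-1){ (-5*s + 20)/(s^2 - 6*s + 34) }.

Complete the square in the denominator: s^2 - 6*s + 34 = (s - 3)^2 + 5^2.
Split the numerator to match: -5*s + 20 = -5·(s - 3) + 1·5.
Invert each term: -5·(s - 3)/((s - 3)^2 + 25) ↔ -5e^(3t)cos(5t); 1·5/((s - 3)^2 + 25) ↔ e^(3t)sin(5t).

f(t) = exp(3*t)*sin(5*t) - 5*exp(3*t)*cos(5*t)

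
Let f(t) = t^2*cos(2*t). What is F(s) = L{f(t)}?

L{cos(2t)} = s/(s^2 + 4).
Then apply L{t^2·g(t)} = (-1)^2 d^2/ds^2[G(s)] with G(s) = s/(s^2 + 4):
differentiating 2 times and applying the sign gives 2*s*(s^2 - 12)/(s^2 + 4)^3.

F(s) = 2*s*(s^2 - 12)/(s^2 + 4)^3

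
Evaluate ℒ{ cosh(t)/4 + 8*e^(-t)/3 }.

s/(4*(s^2 - 1)) + 8/(3*(s + 1))

By linearity of the Laplace transform, transform each term separately.
(1/4)·[L{cosh(t)} = s/(s^2 - 1)]; (8/3)·[L{e^(-t)} = 1/(s + 1)].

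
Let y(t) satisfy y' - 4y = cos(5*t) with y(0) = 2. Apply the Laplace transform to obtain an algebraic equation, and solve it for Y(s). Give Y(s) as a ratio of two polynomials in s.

Apply the Laplace transform to the equation.
The derivative rules (L{y'} = sY - y(0) = sY - 2) turn the left side into (s - 4)Y - (2).
The right side is L{cos(5*t)} = s/(s^2 + 25).
So (s - 4)Y = s/(s^2 + 25) + (2).
Solve for Y(s) and write it as one ratio of polynomials.

Y(s) = (2*s^2 + s + 50)/(s^3 - 4*s^2 + 25*s - 100)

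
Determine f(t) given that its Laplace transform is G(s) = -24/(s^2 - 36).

Since L{sinh(6t)} = 6/(s^2 - 36), the inverse is sinh(6*t), scaled by -4.

f(t) = -4*sinh(6*t)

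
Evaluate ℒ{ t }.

L{t} = 1!/s^2 = 1/s^2.

s^(-2)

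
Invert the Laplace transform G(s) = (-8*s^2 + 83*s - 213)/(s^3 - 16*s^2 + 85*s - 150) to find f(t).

f(t) = -2*t*exp(5*t) - 3*exp(6*t) - 5*exp(5*t)

Factor the denominator: s^3 - 16*s^2 + 85*s - 150 = (s - 6)*(s - 5)^2.
Partial fraction decomposition gives [-5/(s - 5)] + [-2/(s - 5)^2] + [-3/(s - 6)].
Invert each term: -5/(s - 5) ↔ -5e^(5t); -2/(s - 5)^2 ↔ -2t·e^(5t); -3/(s - 6) ↔ -3e^(6t).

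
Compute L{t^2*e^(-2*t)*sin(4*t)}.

L{sin(4t)} = 4/(s^2 + 16).
Multiplying by e^(-2t) shifts s → s + 2, so L{e^(-2*t)*sin(4*t)} = 4/((s + 2)^2 + 16).
Then apply L{t^2·g(t)} = (-1)^2 d^2/ds^2[G(s)] with G(s) = 4/((s + 2)^2 + 16):
differentiating 2 times and applying the sign gives 8*(3*s^2 + 12*s - 4)/(s^2 + 4*s + 20)^3.

8*(3*s^2 + 12*s - 4)/(s^2 + 4*s + 20)^3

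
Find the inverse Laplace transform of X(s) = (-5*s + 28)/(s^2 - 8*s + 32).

2*exp(4*t)*sin(4*t) - 5*exp(4*t)*cos(4*t)

Complete the square in the denominator: s^2 - 8*s + 32 = (s - 4)^2 + 4^2.
Split the numerator to match: -5*s + 28 = -5·(s - 4) + 2·4.
Invert each term: -5·(s - 4)/((s - 4)^2 + 16) ↔ -5e^(4t)cos(4t); 2·4/((s - 4)^2 + 16) ↔ 2e^(4t)sin(4t).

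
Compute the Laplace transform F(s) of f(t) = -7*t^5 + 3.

The transform is linear, so treat each term independently.
(-7)·[L{t^5} = 5!/s^6 = 120/s^6]; L{3} = 3/s.

F(s) = 3/s - 840/s^6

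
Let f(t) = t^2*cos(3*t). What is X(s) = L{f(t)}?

L{cos(3t)} = s/(s^2 + 9).
Then apply L{t^2·g(t)} = (-1)^2 d^2/ds^2[G(s)] with G(s) = s/(s^2 + 9):
differentiating 2 times and applying the sign gives 2*s*(s^2 - 27)/(s^2 + 9)^3.

X(s) = 2*s*(s^2 - 27)/(s^2 + 9)^3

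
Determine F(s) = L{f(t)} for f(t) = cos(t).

F(s) = s/(s^2 + 1)

L{cos(t)} = s/(s^2 + 1).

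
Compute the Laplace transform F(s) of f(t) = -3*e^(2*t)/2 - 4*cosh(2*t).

The transform is linear, so treat each term independently.
(-4)·[L{cosh(2t)} = s/(s^2 - 4)]; (-3/2)·[L{e^(2t)} = 1/(s - 2)].

F(s) = -4*s/(s^2 - 4) - 3/(2*(s - 2))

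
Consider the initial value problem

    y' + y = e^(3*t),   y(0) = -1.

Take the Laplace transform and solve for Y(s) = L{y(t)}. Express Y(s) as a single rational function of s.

Take the Laplace transform of both sides.
The derivative rules (L{y'} = sY - y(0) = sY - (-1)) turn the left side into (s + 1)Y - (-1).
The right side is L{e^(3*t)} = 1/(s - 3).
So (s + 1)Y = 1/(s - 3) + (-1).
Divide through and combine into a single rational function.

Y(s) = (-s + 4)/(s^2 - 2*s - 3)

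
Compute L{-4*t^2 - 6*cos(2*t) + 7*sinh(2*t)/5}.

-6*s/(s^2 + 4) + 14/(5*(s^2 - 4)) - 8/s^3

Apply the Laplace transform termwise.
(-4)·[L{t^2} = 2!/s^3 = 2/s^3]; (7/5)·[L{sinh(2t)} = 2/(s^2 - 4)]; (-6)·[L{cos(2t)} = s/(s^2 + 4)].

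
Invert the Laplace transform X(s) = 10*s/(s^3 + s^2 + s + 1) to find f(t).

Factor the denominator: s^3 + s^2 + s + 1 = (s + 1)*(s^2 + 1).
Partial fraction decomposition gives [-5/(s + 1)] + [5*s/(s^2 + 1)] + [5/(s^2 + 1)].
Invert each term: -5/(s + 1) ↔ -5e^(-t); 5·s/(s^2 + 1) ↔ 5cos(t); 5·1/(s^2 + 1) ↔ 5sin(t).

f(t) = 5*sin(t) + 5*cos(t) - 5*exp(-t)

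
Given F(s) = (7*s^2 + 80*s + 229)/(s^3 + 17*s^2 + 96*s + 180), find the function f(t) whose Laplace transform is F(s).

Factor the denominator: s^3 + 17*s^2 + 96*s + 180 = (s + 5)*(s + 6)^2.
Partial fraction decomposition gives [3/(s + 6)] + [-1/(s + 6)^2] + [4/(s + 5)].
Invert each term: 3/(s + 6) ↔ 3e^(-6t); -1/(s + 6)^2 ↔ -t·e^(-6t); 4/(s + 5) ↔ 4e^(-5t).

f(t) = -t*exp(-6*t) + 4*exp(-5*t) + 3*exp(-6*t)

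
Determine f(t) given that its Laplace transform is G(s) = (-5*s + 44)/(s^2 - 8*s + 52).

f(t) = 4*exp(4*t)*sin(6*t) - 5*exp(4*t)*cos(6*t)

Complete the square in the denominator: s^2 - 8*s + 52 = (s - 4)^2 + 6^2.
Split the numerator to match: -5*s + 44 = -5·(s - 4) + 4·6.
Invert each term: -5·(s - 4)/((s - 4)^2 + 36) ↔ -5e^(4t)cos(6t); 4·6/((s - 4)^2 + 36) ↔ 4e^(4t)sin(6t).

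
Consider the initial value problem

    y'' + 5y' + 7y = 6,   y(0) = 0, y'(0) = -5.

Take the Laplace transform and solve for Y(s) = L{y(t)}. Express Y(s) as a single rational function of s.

Y(s) = (-5*s + 6)/(s^3 + 5*s^2 + 7*s)

Laplace-transform each side.
The derivative rules (L{y''} = s^2 Y - s·y(0) - y'(0) and L{y'} = sY - y(0), with y(0) = 0, y'(0) = -5) turn the left side into (s^2 + 5*s + 7)Y - (-5).
The right side is L{6} = 6/s.
So (s^2 + 5*s + 7)Y = 6/s + (-5).
Isolate Y and clear denominators.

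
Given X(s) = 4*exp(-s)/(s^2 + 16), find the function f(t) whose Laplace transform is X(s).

f(t) = Heaviside(t - 1)*(sin(4*t - 4))

The factor e^(-s) signals a time shift by c = 1 (second shifting theorem).
L{sin(4t)} = 4/(s^2 + 16), so L^-1{4/(s^2 + 16)} = sin(4*t).
Hence the inverse is u(t - 1) times that function evaluated at t - 1.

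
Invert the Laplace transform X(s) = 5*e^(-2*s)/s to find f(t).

f(t) = Heaviside(t - 2)*(5)

The factor e^(-2s) signals a time shift by c = 2 (second shifting theorem).
L{5} = 5/s, so L^-1{5/s} = 5.
Hence the inverse is u(t - 2) times that function evaluated at t - 2.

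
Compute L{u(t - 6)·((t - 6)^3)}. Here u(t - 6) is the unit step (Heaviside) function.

6*exp(-6*s)/s^4

By the second shifting theorem, L{u(t - c)·g(t - c)} = e^(-cs)·G(s) with c = 6 and G(s) = L{g(t)}.
L{t^3} = 3!/s^4 = 6/s^4.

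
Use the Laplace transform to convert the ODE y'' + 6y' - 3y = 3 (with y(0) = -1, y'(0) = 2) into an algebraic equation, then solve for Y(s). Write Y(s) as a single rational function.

Take the Laplace transform of both sides.
The derivative rules (L{y''} = s^2 Y - s·y(0) - y'(0) and L{y'} = sY - y(0), with y(0) = -1, y'(0) = 2) turn the left side into (s^2 + 6*s - 3)Y - (-s - 4).
The right side is L{3} = 3/s.
So (s^2 + 6*s - 3)Y = 3/s + (-s - 4).
Isolate Y and clear denominators.

Y(s) = (-s^2 - 4*s + 3)/(s^3 + 6*s^2 - 3*s)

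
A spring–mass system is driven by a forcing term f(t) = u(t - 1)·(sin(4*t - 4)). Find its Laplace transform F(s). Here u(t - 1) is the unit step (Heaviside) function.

By the second shifting theorem, L{u(t - c)·g(t - c)} = e^(-cs)·G(s) with c = 1 and G(s) = L{g(t)}.
L{sin(4t)} = 4/(s^2 + 16).

F(s) = 4*exp(-s)/(s^2 + 16)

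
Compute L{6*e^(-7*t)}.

6/(s + 7)

L{6} = 6/s.
By the first shifting theorem, multiplying by e^(-7t) replaces s with s + 7.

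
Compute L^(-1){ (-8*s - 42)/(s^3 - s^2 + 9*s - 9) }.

-5*exp(t) - sin(3*t) + 5*cos(3*t)

Factor the denominator: s^3 - s^2 + 9*s - 9 = (s - 1)*(s^2 + 9).
Partial fraction decomposition gives [-5/(s - 1)] + [5*s/(s^2 + 9)] + [-3/(s^2 + 9)].
Invert each term: -5/(s - 1) ↔ -5e^(t); 5·s/(s^2 + 9) ↔ 5cos(3t); -1·3/(s^2 + 9) ↔ -sin(3t).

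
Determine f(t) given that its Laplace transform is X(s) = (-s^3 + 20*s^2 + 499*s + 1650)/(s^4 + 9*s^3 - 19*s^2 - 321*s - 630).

Factor the denominator: s^4 + 9*s^3 - 19*s^2 - 321*s - 630 = (s - 6)*(s + 3)*(s + 5)*(s + 7).
Partial fraction decomposition gives [5/(s + 7)] + [-5/(s + 3)] + [-5/(s + 5)] + [4/(s - 6)].
Invert each term: 5/(s + 7) ↔ 5e^(-7t); -5/(s + 3) ↔ -5e^(-3t); -5/(s + 5) ↔ -5e^(-5t); 4/(s - 6) ↔ 4e^(6t).

f(t) = 4*exp(6*t) - 5*exp(-3*t) - 5*exp(-5*t) + 5*exp(-7*t)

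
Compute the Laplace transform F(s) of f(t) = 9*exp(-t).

F(s) = 9/(s + 1)

L{9} = 9/s.
By the first shifting theorem, multiplying by e^(-t) replaces s with s + 1.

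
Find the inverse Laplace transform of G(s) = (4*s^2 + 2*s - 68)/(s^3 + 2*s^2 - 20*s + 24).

-6*t*exp(2*t) + 3*exp(2*t) + exp(-6*t)

Factor the denominator: s^3 + 2*s^2 - 20*s + 24 = (s - 2)^2*(s + 6).
Partial fraction decomposition gives [3/(s - 2)] + [-6/(s - 2)^2] + [1/(s + 6)].
Invert each term: 3/(s - 2) ↔ 3e^(2t); -6/(s - 2)^2 ↔ -6t·e^(2t); 1/(s + 6) ↔ e^(-6t).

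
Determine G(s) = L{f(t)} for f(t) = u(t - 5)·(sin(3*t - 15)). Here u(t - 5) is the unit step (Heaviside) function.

G(s) = 3*exp(-5*s)/(s^2 + 9)

By the second shifting theorem, L{u(t - c)·g(t - c)} = e^(-cs)·H(s) with c = 5 and H(s) = L{g(t)}.
L{sin(3t)} = 3/(s^2 + 9).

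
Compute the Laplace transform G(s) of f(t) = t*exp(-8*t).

G(s) = (s + 8)^(-2)

L{e^(-8t)} = 1/(s + 8).
Then apply L{t·g(t)} = -d/ds[H(s)] with H(s) = 1/(s + 8):
differentiating 1 time and applying the sign gives (s + 8)^(-2).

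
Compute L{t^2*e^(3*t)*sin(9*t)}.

L{sin(9t)} = 9/(s^2 + 81).
Multiplying by e^(3t) shifts s → s - 3, so L{e^(3*t)*sin(9*t)} = 9/((s - 3)^2 + 81).
Then apply L{t^2·g(t)} = (-1)^2 d^2/ds^2[H(s)] with H(s) = 9/((s - 3)^2 + 81):
differentiating 2 times and applying the sign gives 54*(s^2 - 6*s - 18)/(s^2 - 6*s + 90)^3.

54*(s^2 - 6*s - 18)/(s^2 - 6*s + 90)^3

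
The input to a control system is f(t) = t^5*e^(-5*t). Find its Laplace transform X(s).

X(s) = 120/(s + 5)^6

L{t^5} = 5!/s^6 = 120/s^6.
By the first shifting theorem, multiplying by e^(-5t) replaces s with s + 5.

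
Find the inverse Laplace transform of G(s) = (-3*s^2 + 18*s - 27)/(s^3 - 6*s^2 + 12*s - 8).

Factor the denominator: s^3 - 6*s^2 + 12*s - 8 = (s - 2)^3.
Partial fraction decomposition gives [-3/(s - 2)] + [6/(s - 2)^2] + [-3/(s - 2)^3].
Invert each term: -3/(s - 2) ↔ -3e^(2t); 6/(s - 2)^2 ↔ 6t·e^(2t); -3/(s - 2)^3 ↔ (-3/2)t^2·e^(2t).

-3*t^2*exp(2*t)/2 + 6*t*exp(2*t) - 3*exp(2*t)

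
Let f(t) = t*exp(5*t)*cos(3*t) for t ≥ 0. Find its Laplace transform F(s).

F(s) = (s - 8)*(s - 2)/(s^2 - 10*s + 34)^2

L{cos(3t)} = s/(s^2 + 9).
Multiplying by e^(5t) shifts s → s - 5, so L{exp(5*t)*cos(3*t)} = (s - 5)/((s - 5)^2 + 9).
Then apply L{t·g(t)} = -d/ds[G(s)] with G(s) = (s - 5)/((s - 5)^2 + 9):
differentiating 1 time and applying the sign gives (s - 8)*(s - 2)/(s^2 - 10*s + 34)^2.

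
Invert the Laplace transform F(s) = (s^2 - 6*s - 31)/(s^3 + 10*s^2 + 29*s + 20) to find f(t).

Factor the denominator: s^3 + 10*s^2 + 29*s + 20 = (s + 1)*(s + 4)*(s + 5).
Partial fraction decomposition gives [-3/(s + 4)] + [-2/(s + 1)] + [6/(s + 5)].
Invert each term: -3/(s + 4) ↔ -3e^(-4t); -2/(s + 1) ↔ -2e^(-t); 6/(s + 5) ↔ 6e^(-5t).

f(t) = -2*exp(-t) - 3*exp(-4*t) + 6*exp(-5*t)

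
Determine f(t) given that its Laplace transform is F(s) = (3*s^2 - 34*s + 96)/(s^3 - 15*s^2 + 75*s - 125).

Factor the denominator: s^3 - 15*s^2 + 75*s - 125 = (s - 5)^3.
Partial fraction decomposition gives [3/(s - 5)] + [-4/(s - 5)^2] + [(s - 5)^(-3)].
Invert each term: 3/(s - 5) ↔ 3e^(5t); -4/(s - 5)^2 ↔ -4t·e^(5t); 1/(s - 5)^3 ↔ (1/2)t^2·e^(5t).

f(t) = t^2*exp(5*t)/2 - 4*t*exp(5*t) + 3*exp(5*t)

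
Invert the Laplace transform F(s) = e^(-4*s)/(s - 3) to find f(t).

f(t) = Heaviside(t - 4)*(exp(3*t - 12))

The factor e^(-4s) signals a time shift by c = 4 (second shifting theorem).
L{e^(3t)} = 1/(s - 3), so L^-1{1/(s - 3)} = e^(3*t).
Hence the inverse is u(t - 4) times that function evaluated at t - 4.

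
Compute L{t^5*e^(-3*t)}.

L{t^5} = 5!/s^6 = 120/s^6.
By the first shifting theorem, multiplying by e^(-3t) replaces s with s + 3.

120/(s + 3)^6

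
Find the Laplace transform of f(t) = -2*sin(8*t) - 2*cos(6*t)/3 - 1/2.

-2*s/(3*(s^2 + 36)) - 16/(s^2 + 64) - 1/(2*s)

Apply the Laplace transform termwise.
L{-1/2} = (-1/2)/s; (-2)·[L{sin(8t)} = 8/(s^2 + 64)]; (-2/3)·[L{cos(6t)} = s/(s^2 + 36)].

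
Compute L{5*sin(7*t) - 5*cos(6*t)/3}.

By linearity of the Laplace transform, transform each term separately.
(5)·[L{sin(7t)} = 7/(s^2 + 49)]; (-5/3)·[L{cos(6t)} = s/(s^2 + 36)].

-5*s/(3*(s^2 + 36)) + 35/(s^2 + 49)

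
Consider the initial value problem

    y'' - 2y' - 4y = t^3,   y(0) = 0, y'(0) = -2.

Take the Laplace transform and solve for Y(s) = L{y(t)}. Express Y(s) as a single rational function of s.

Take the Laplace transform of both sides.
The derivative rules (L{y''} = s^2 Y - s·y(0) - y'(0) and L{y'} = sY - y(0), with y(0) = 0, y'(0) = -2) turn the left side into (s^2 - 2*s - 4)Y - (-2).
The right side is L{t^3} = 6/s^4.
So (s^2 - 2*s - 4)Y = 6/s^4 + (-2).
Isolate Y and clear denominators.

Y(s) = (-2*s^4 + 6)/(s^6 - 2*s^5 - 4*s^4)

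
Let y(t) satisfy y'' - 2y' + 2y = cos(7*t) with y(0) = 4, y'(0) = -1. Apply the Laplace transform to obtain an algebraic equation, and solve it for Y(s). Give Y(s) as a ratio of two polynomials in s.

Y(s) = (4*s^3 - 9*s^2 + 197*s - 441)/(s^4 - 2*s^3 + 51*s^2 - 98*s + 98)

Take the Laplace transform of both sides.
With L{y''} = s^2 Y - s·y(0) - y'(0) and L{y'} = sY - y(0), with y(0) = 4, y'(0) = -1: the LHS transforms to (s^2 - 2*s + 2)Y - (4*s - 9).
The right side is L{cos(7*t)} = s/(s^2 + 49).
So (s^2 - 2*s + 2)Y = s/(s^2 + 49) + (4*s - 9).
Solve for Y(s) and write it as one ratio of polynomials.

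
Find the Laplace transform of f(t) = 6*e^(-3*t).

6/(s + 3)

L{6} = 6/s.
By the first shifting theorem, multiplying by e^(-3t) replaces s with s + 3.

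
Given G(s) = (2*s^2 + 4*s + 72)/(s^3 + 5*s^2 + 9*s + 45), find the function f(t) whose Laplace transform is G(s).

f(t) = 3*sin(3*t) - cos(3*t) + 3*exp(-5*t)

Factor the denominator: s^3 + 5*s^2 + 9*s + 45 = (s + 5)*(s^2 + 9).
Partial fraction decomposition gives [3/(s + 5)] + [-s/(s^2 + 9)] + [9/(s^2 + 9)].
Invert each term: 3/(s + 5) ↔ 3e^(-5t); -1·s/(s^2 + 9) ↔ -cos(3t); 3·3/(s^2 + 9) ↔ 3sin(3t).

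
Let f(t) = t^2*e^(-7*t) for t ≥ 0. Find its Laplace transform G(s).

G(s) = 2/(s + 7)^3

L{e^(-7t)} = 1/(s + 7).
Then apply L{t^2·g(t)} = (-1)^2 d^2/ds^2[H(s)] with H(s) = 1/(s + 7):
differentiating 2 times and applying the sign gives 2/(s + 7)^3.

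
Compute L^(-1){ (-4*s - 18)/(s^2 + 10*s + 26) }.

2*exp(-5*t)*sin(t) - 4*exp(-5*t)*cos(t)

Complete the square in the denominator: s^2 + 10*s + 26 = (s + 5)^2 + 1^2.
Split the numerator to match: -4*s - 18 = -4·(s + 5) + 2·1.
Invert each term: -4·(s + 5)/((s + 5)^2 + 1) ↔ -4e^(-5t)cos(t); 2·1/((s + 5)^2 + 1) ↔ 2e^(-5t)sin(t).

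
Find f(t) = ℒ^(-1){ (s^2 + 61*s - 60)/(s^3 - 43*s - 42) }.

f(t) = 4*exp(7*t) + 3*exp(-t) - 6*exp(-6*t)

Factor the denominator: s^3 - 43*s - 42 = (s - 7)*(s + 1)*(s + 6).
Partial fraction decomposition gives [3/(s + 1)] + [-6/(s + 6)] + [4/(s - 7)].
Invert each term: 3/(s + 1) ↔ 3e^(-t); -6/(s + 6) ↔ -6e^(-6t); 4/(s - 7) ↔ 4e^(7t).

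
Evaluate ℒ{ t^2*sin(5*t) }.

10*(3*s^2 - 25)/(s^2 + 25)^3

L{sin(5t)} = 5/(s^2 + 25).
Then apply L{t^2·g(t)} = (-1)^2 d^2/ds^2[H(s)] with H(s) = 5/(s^2 + 25):
differentiating 2 times and applying the sign gives 10*(3*s^2 - 25)/(s^2 + 25)^3.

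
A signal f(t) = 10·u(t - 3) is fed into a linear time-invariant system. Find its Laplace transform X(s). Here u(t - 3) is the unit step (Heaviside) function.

X(s) = 10*exp(-3*s)/s

By the second shifting theorem, L{u(t - c)·g(t - c)} = e^(-cs)·G(s) with c = 3 and G(s) = L{g(t)}.
L{10} = 10/s.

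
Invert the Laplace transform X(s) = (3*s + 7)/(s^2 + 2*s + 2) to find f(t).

f(t) = 4*exp(-t)*sin(t) + 3*exp(-t)*cos(t)

Complete the square in the denominator: s^2 + 2*s + 2 = (s + 1)^2 + 1^2.
Split the numerator to match: 3*s + 7 = 3·(s + 1) + 4·1.
Invert each term: 3·(s + 1)/((s + 1)^2 + 1) ↔ 3e^(-t)cos(t); 4·1/((s + 1)^2 + 1) ↔ 4e^(-t)sin(t).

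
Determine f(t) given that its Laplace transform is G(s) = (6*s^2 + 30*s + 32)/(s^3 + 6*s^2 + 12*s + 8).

f(t) = -2*t^2*exp(-2*t) + 6*t*exp(-2*t) + 6*exp(-2*t)

Factor the denominator: s^3 + 6*s^2 + 12*s + 8 = (s + 2)^3.
Partial fraction decomposition gives [6/(s + 2)] + [6/(s + 2)^2] + [-4/(s + 2)^3].
Invert each term: 6/(s + 2) ↔ 6e^(-2t); 6/(s + 2)^2 ↔ 6t·e^(-2t); -4/(s + 2)^3 ↔ (-2)t^2·e^(-2t).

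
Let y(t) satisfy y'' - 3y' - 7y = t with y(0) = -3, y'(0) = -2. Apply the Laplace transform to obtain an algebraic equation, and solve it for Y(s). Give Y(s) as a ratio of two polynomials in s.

Apply the Laplace transform to the equation.
The derivative rules (L{y''} = s^2 Y - s·y(0) - y'(0) and L{y'} = sY - y(0), with y(0) = -3, y'(0) = -2) turn the left side into (s^2 - 3*s - 7)Y - (-3*s + 7).
The right side is L{t} = s^(-2).
So (s^2 - 3*s - 7)Y = s^(-2) + (-3*s + 7).
Isolate Y and clear denominators.

Y(s) = (-3*s^3 + 7*s^2 + 1)/(s^4 - 3*s^3 - 7*s^2)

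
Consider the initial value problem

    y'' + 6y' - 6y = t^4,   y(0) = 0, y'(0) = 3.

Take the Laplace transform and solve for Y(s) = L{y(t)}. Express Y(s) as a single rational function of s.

Y(s) = (3*s^5 + 24)/(s^7 + 6*s^6 - 6*s^5)

Take the Laplace transform of both sides.
Using L{y''} = s^2 Y - s·y(0) - y'(0) and L{y'} = sY - y(0), with y(0) = 0, y'(0) = 3, the left side becomes (s^2 + 6*s - 6)Y - (3).
The right side is L{t^4} = 24/s^5.
So (s^2 + 6*s - 6)Y = 24/s^5 + (3).
Isolate Y and clear denominators.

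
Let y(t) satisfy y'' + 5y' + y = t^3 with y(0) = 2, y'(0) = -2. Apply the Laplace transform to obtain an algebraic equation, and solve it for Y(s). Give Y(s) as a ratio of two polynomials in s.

Y(s) = (2*s^5 + 8*s^4 + 6)/(s^6 + 5*s^5 + s^4)

Take the Laplace transform of both sides.
The derivative rules (L{y''} = s^2 Y - s·y(0) - y'(0) and L{y'} = sY - y(0), with y(0) = 2, y'(0) = -2) turn the left side into (s^2 + 5*s + 1)Y - (2*s + 8).
The right side is L{t^3} = 6/s^4.
So (s^2 + 5*s + 1)Y = 6/s^4 + (2*s + 8).
Isolate Y and clear denominators.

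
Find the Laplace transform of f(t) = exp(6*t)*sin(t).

L{sin(t)} = 1/(s^2 + 1).
By the first shifting theorem, multiplying by e^(6t) replaces s with s - 6.

1/((s - 6)^2 + 1)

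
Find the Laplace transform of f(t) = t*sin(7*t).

L{sin(7t)} = 7/(s^2 + 49).
Then apply L{t·g(t)} = -d/ds[G(s)] with G(s) = 7/(s^2 + 49):
differentiating 1 time and applying the sign gives 14*s/(s^2 + 49)^2.

14*s/(s^2 + 49)^2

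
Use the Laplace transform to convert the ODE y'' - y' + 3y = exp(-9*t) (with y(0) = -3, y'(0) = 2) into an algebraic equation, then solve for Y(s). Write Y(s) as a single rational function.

Laplace-transform each side.
With L{y''} = s^2 Y - s·y(0) - y'(0) and L{y'} = sY - y(0), with y(0) = -3, y'(0) = 2: the LHS transforms to (s^2 - s + 3)Y - (-3*s + 5).
The right side is L{exp(-9*t)} = 1/(s + 9).
So (s^2 - s + 3)Y = 1/(s + 9) + (-3*s + 5).
Isolate Y and clear denominators.

Y(s) = (-3*s^2 - 22*s + 46)/(s^3 + 8*s^2 - 6*s + 27)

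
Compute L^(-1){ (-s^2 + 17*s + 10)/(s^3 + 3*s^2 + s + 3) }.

5*sin(t) + 4*cos(t) - 5*exp(-3*t)

Factor the denominator: s^3 + 3*s^2 + s + 3 = (s + 3)*(s^2 + 1).
Partial fraction decomposition gives [-5/(s + 3)] + [4*s/(s^2 + 1)] + [5/(s^2 + 1)].
Invert each term: -5/(s + 3) ↔ -5e^(-3t); 4·s/(s^2 + 1) ↔ 4cos(t); 5·1/(s^2 + 1) ↔ 5sin(t).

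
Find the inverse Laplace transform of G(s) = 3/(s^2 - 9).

Since L{sinh(3t)} = 3/(s^2 - 9), the inverse is sinh(3*t).

sinh(3*t)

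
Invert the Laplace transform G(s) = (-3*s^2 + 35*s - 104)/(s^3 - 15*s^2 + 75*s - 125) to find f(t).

f(t) = -2*t^2*exp(5*t) + 5*t*exp(5*t) - 3*exp(5*t)

Factor the denominator: s^3 - 15*s^2 + 75*s - 125 = (s - 5)^3.
Partial fraction decomposition gives [-3/(s - 5)] + [5/(s - 5)^2] + [-4/(s - 5)^3].
Invert each term: -3/(s - 5) ↔ -3e^(5t); 5/(s - 5)^2 ↔ 5t·e^(5t); -4/(s - 5)^3 ↔ (-2)t^2·e^(5t).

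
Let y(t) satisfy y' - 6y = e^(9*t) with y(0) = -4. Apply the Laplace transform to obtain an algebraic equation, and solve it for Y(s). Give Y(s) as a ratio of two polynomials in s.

Y(s) = (-4*s + 37)/(s^2 - 15*s + 54)

Transform both sides with L{·}.
The derivative rules (L{y'} = sY - y(0) = sY - (-4)) turn the left side into (s - 6)Y - (-4).
The right side is L{e^(9*t)} = 1/(s - 9).
So (s - 6)Y = 1/(s - 9) + (-4).
Isolate Y and clear denominators.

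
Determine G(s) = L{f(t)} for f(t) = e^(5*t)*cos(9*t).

G(s) = (s - 5)/((s - 5)^2 + 81)

L{cos(9t)} = s/(s^2 + 81).
By the first shifting theorem, multiplying by e^(5t) replaces s with s - 5.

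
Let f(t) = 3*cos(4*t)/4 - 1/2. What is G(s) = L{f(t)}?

The transform is linear, so treat each term independently.
L{-1/2} = (-1/2)/s; (3/4)·[L{cos(4t)} = s/(s^2 + 16)].

G(s) = 3*s/(4*(s^2 + 16)) - 1/(2*s)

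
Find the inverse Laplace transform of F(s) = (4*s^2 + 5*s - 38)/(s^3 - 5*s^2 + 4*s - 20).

Factor the denominator: s^3 - 5*s^2 + 4*s - 20 = (s - 5)*(s^2 + 4).
Partial fraction decomposition gives [3/(s - 5)] + [s/(s^2 + 4)] + [10/(s^2 + 4)].
Invert each term: 3/(s - 5) ↔ 3e^(5t); 1·s/(s^2 + 4) ↔ cos(2t); 5·2/(s^2 + 4) ↔ 5sin(2t).

3*exp(5*t) + 5*sin(2*t) + cos(2*t)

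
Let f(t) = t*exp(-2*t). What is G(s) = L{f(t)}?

L{t} = 1!/s^2 = 1/s^2.
By the first shifting theorem, multiplying by e^(-2t) replaces s with s + 2.

G(s) = (s + 2)^(-2)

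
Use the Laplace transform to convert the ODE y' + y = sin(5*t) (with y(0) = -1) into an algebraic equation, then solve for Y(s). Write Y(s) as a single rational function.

Y(s) = (-s^2 - 20)/(s^3 + s^2 + 25*s + 25)

Take the Laplace transform of both sides.
The derivative rules (L{y'} = sY - y(0) = sY - (-1)) turn the left side into (s + 1)Y - (-1).
The right side is L{sin(5*t)} = 5/(s^2 + 25).
So (s + 1)Y = 5/(s^2 + 25) + (-1).
Isolate Y and clear denominators.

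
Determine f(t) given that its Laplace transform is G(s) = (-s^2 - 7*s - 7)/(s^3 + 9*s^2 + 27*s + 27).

Factor the denominator: s^3 + 9*s^2 + 27*s + 27 = (s + 3)^3.
Partial fraction decomposition gives [-1/(s + 3)] + [-1/(s + 3)^2] + [5/(s + 3)^3].
Invert each term: -1/(s + 3) ↔ -e^(-3t); -1/(s + 3)^2 ↔ -t·e^(-3t); 5/(s + 3)^3 ↔ (5/2)t^2·e^(-3t).

f(t) = 5*t^2*exp(-3*t)/2 - t*exp(-3*t) - exp(-3*t)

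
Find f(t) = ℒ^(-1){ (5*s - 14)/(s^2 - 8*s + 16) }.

f(t) = 6*t*exp(4*t) + 5*exp(4*t)

Factor the denominator: s^2 - 8*s + 16 = (s - 4)^2.
Partial fraction decomposition gives [5/(s - 4)] + [6/(s - 4)^2].
Invert each term: 5/(s - 4) ↔ 5e^(4t); 6/(s - 4)^2 ↔ 6t·e^(4t).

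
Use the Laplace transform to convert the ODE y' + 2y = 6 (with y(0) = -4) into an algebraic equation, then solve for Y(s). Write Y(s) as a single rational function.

Y(s) = (-4*s + 6)/(s^2 + 2*s)

Laplace-transform each side.
The derivative rules (L{y'} = sY - y(0) = sY - (-4)) turn the left side into (s + 2)Y - (-4).
The right side is L{6} = 6/s.
So (s + 2)Y = 6/s + (-4).
Isolate Y and clear denominators.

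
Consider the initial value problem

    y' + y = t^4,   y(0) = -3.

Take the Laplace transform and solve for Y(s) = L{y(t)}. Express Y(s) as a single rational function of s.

Laplace-transform each side.
The derivative rules (L{y'} = sY - y(0) = sY - (-3)) turn the left side into (s + 1)Y - (-3).
The right side is L{t^4} = 24/s^5.
So (s + 1)Y = 24/s^5 + (-3).
Solve for Y(s) and write it as one ratio of polynomials.

Y(s) = (-3*s^5 + 24)/(s^6 + s^5)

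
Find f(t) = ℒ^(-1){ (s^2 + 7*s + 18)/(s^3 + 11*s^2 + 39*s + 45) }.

Factor the denominator: s^3 + 11*s^2 + 39*s + 45 = (s + 3)^2*(s + 5).
Partial fraction decomposition gives [-1/(s + 3)] + [3/(s + 3)^2] + [2/(s + 5)].
Invert each term: -1/(s + 3) ↔ -e^(-3t); 3/(s + 3)^2 ↔ 3t·e^(-3t); 2/(s + 5) ↔ 2e^(-5t).

f(t) = 3*t*exp(-3*t) - exp(-3*t) + 2*exp(-5*t)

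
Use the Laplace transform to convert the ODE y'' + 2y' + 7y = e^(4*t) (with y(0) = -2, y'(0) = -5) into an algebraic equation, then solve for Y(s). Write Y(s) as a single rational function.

Take the Laplace transform of both sides.
Using L{y''} = s^2 Y - s·y(0) - y'(0) and L{y'} = sY - y(0), with y(0) = -2, y'(0) = -5, the left side becomes (s^2 + 2*s + 7)Y - (-2*s - 9).
The right side is L{e^(4*t)} = 1/(s - 4).
So (s^2 + 2*s + 7)Y = 1/(s - 4) + (-2*s - 9).
Divide through and combine into a single rational function.

Y(s) = (-2*s^2 - s + 37)/(s^3 - 2*s^2 - s - 28)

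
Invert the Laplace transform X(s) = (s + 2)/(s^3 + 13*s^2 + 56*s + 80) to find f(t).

f(t) = -2*t*exp(-4*t) + 3*exp(-4*t) - 3*exp(-5*t)

Factor the denominator: s^3 + 13*s^2 + 56*s + 80 = (s + 4)^2*(s + 5).
Partial fraction decomposition gives [3/(s + 4)] + [-2/(s + 4)^2] + [-3/(s + 5)].
Invert each term: 3/(s + 4) ↔ 3e^(-4t); -2/(s + 4)^2 ↔ -2t·e^(-4t); -3/(s + 5) ↔ -3e^(-5t).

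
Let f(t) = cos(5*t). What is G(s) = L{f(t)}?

L{cos(5t)} = s/(s^2 + 25).

G(s) = s/(s^2 + 25)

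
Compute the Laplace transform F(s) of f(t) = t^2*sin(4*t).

F(s) = 8*(3*s^2 - 16)/(s^2 + 16)^3

L{sin(4t)} = 4/(s^2 + 16).
Then apply L{t^2·g(t)} = (-1)^2 d^2/ds^2[G(s)] with G(s) = 4/(s^2 + 16):
differentiating 2 times and applying the sign gives 8*(3*s^2 - 16)/(s^2 + 16)^3.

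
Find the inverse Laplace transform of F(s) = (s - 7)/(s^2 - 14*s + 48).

Rewrite the denominator: s^2 - 14*s + 48 = (s - 7)^2 - 1.
The form in (s - 7) signals a first-shifting-theorem factor e^(7t).
Since L{cosh(t)} = s/(s^2 - 1), the inverse is exp(7*t)*cosh(t).

exp(7*t)*cosh(t)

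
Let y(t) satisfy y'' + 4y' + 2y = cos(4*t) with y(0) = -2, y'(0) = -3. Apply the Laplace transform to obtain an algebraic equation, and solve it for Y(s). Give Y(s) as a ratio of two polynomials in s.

Y(s) = (-2*s^3 - 11*s^2 - 31*s - 176)/(s^4 + 4*s^3 + 18*s^2 + 64*s + 32)

Transform both sides with L{·}.
Using L{y''} = s^2 Y - s·y(0) - y'(0) and L{y'} = sY - y(0), with y(0) = -2, y'(0) = -3, the left side becomes (s^2 + 4*s + 2)Y - (-2*s - 11).
The right side is L{cos(4*t)} = s/(s^2 + 16).
So (s^2 + 4*s + 2)Y = s/(s^2 + 16) + (-2*s - 11).
Solve for Y(s) and write it as one ratio of polynomials.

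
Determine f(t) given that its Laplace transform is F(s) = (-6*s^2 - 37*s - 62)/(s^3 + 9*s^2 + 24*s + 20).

f(t) = -4*t*exp(-2*t) - 3*exp(-2*t) - 3*exp(-5*t)

Factor the denominator: s^3 + 9*s^2 + 24*s + 20 = (s + 2)^2*(s + 5).
Partial fraction decomposition gives [-3/(s + 2)] + [-4/(s + 2)^2] + [-3/(s + 5)].
Invert each term: -3/(s + 2) ↔ -3e^(-2t); -4/(s + 2)^2 ↔ -4t·e^(-2t); -3/(s + 5) ↔ -3e^(-5t).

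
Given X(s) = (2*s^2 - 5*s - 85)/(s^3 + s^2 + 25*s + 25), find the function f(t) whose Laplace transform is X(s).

Factor the denominator: s^3 + s^2 + 25*s + 25 = (s + 1)*(s^2 + 25).
Partial fraction decomposition gives [-3/(s + 1)] + [5*s/(s^2 + 25)] + [-10/(s^2 + 25)].
Invert each term: -3/(s + 1) ↔ -3e^(-t); 5·s/(s^2 + 25) ↔ 5cos(5t); -2·5/(s^2 + 25) ↔ -2sin(5t).

f(t) = -2*sin(5*t) + 5*cos(5*t) - 3*exp(-t)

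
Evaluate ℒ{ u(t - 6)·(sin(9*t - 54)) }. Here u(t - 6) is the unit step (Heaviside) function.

By the second shifting theorem, L{u(t - c)·g(t - c)} = e^(-cs)·H(s) with c = 6 and H(s) = L{g(t)}.
L{sin(9t)} = 9/(s^2 + 81).

9*exp(-6*s)/(s^2 + 81)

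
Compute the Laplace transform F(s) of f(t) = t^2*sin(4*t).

F(s) = 8*(3*s^2 - 16)/(s^2 + 16)^3

L{sin(4t)} = 4/(s^2 + 16).
Then apply L{t^2·g(t)} = (-1)^2 d^2/ds^2[G(s)] with G(s) = 4/(s^2 + 16):
differentiating 2 times and applying the sign gives 8*(3*s^2 - 16)/(s^2 + 16)^3.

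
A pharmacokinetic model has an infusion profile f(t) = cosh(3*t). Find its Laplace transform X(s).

L{cosh(3t)} = s/(s^2 - 9).

X(s) = s/(s^2 - 9)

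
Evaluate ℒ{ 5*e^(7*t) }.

L{5} = 5/s.
By the first shifting theorem, multiplying by e^(7t) replaces s with s - 7.

5/(s - 7)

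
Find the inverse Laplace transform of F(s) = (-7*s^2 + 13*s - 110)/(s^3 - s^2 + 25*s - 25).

-4*exp(t) + 2*sin(5*t) - 3*cos(5*t)

Factor the denominator: s^3 - s^2 + 25*s - 25 = (s - 1)*(s^2 + 25).
Partial fraction decomposition gives [-4/(s - 1)] + [-3*s/(s^2 + 25)] + [10/(s^2 + 25)].
Invert each term: -4/(s - 1) ↔ -4e^(t); -3·s/(s^2 + 25) ↔ -3cos(5t); 2·5/(s^2 + 25) ↔ 2sin(5t).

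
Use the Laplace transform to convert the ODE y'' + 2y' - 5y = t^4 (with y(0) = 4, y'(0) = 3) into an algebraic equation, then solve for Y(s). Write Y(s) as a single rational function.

Y(s) = (4*s^6 + 11*s^5 + 24)/(s^7 + 2*s^6 - 5*s^5)

Laplace-transform each side.
With L{y''} = s^2 Y - s·y(0) - y'(0) and L{y'} = sY - y(0), with y(0) = 4, y'(0) = 3: the LHS transforms to (s^2 + 2*s - 5)Y - (4*s + 11).
The right side is L{t^4} = 24/s^5.
So (s^2 + 2*s - 5)Y = 24/s^5 + (4*s + 11).
Divide through and combine into a single rational function.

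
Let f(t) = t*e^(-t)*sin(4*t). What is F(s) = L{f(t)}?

F(s) = 8*(s + 1)/(s^2 + 2*s + 17)^2

L{sin(4t)} = 4/(s^2 + 16).
Multiplying by e^(-t) shifts s → s + 1, so L{e^(-t)*sin(4*t)} = 4/((s + 1)^2 + 16).
Then apply L{t·g(t)} = -d/ds[G(s)] with G(s) = 4/((s + 1)^2 + 16):
differentiating 1 time and applying the sign gives 8*(s + 1)/(s^2 + 2*s + 17)^2.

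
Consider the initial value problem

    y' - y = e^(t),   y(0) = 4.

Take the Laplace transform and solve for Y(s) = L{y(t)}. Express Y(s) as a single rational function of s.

Transform both sides with L{·}.
The derivative rules (L{y'} = sY - y(0) = sY - 4) turn the left side into (s - 1)Y - (4).
The right side is L{e^(t)} = 1/(s - 1).
So (s - 1)Y = 1/(s - 1) + (4).
Divide through and combine into a single rational function.

Y(s) = (4*s - 3)/(s^2 - 2*s + 1)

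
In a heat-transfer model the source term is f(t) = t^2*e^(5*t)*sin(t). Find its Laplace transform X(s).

L{sin(t)} = 1/(s^2 + 1).
Multiplying by e^(5t) shifts s → s - 5, so L{e^(5*t)*sin(t)} = 1/((s - 5)^2 + 1).
Then apply L{t^2·g(t)} = (-1)^2 d^2/ds^2[G(s)] with G(s) = 1/((s - 5)^2 + 1):
differentiating 2 times and applying the sign gives 2*(3*s^2 - 30*s + 74)/(s^2 - 10*s + 26)^3.

X(s) = 2*(3*s^2 - 30*s + 74)/(s^2 - 10*s + 26)^3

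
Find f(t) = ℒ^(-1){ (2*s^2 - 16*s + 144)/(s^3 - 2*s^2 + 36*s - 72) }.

f(t) = 3*exp(2*t) - 3*sin(6*t) - cos(6*t)

Factor the denominator: s^3 - 2*s^2 + 36*s - 72 = (s - 2)*(s^2 + 36).
Partial fraction decomposition gives [3/(s - 2)] + [-s/(s^2 + 36)] + [-18/(s^2 + 36)].
Invert each term: 3/(s - 2) ↔ 3e^(2t); -1·s/(s^2 + 36) ↔ -cos(6t); -3·6/(s^2 + 36) ↔ -3sin(6t).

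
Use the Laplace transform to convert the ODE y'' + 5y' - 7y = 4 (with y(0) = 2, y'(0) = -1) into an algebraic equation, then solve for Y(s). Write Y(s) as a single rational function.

Y(s) = (2*s^2 + 9*s + 4)/(s^3 + 5*s^2 - 7*s)

Apply the Laplace transform to the equation.
The derivative rules (L{y''} = s^2 Y - s·y(0) - y'(0) and L{y'} = sY - y(0), with y(0) = 2, y'(0) = -1) turn the left side into (s^2 + 5*s - 7)Y - (2*s + 9).
The right side is L{4} = 4/s.
So (s^2 + 5*s - 7)Y = 4/s + (2*s + 9).
Isolate Y and clear denominators.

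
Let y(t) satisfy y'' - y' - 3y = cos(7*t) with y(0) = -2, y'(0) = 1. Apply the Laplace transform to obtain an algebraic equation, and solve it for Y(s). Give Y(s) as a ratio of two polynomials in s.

Take the Laplace transform of both sides.
The derivative rules (L{y''} = s^2 Y - s·y(0) - y'(0) and L{y'} = sY - y(0), with y(0) = -2, y'(0) = 1) turn the left side into (s^2 - s - 3)Y - (-2*s + 3).
The right side is L{cos(7*t)} = s/(s^2 + 49).
So (s^2 - s - 3)Y = s/(s^2 + 49) + (-2*s + 3).
Isolate Y and clear denominators.

Y(s) = (-2*s^3 + 3*s^2 - 97*s + 147)/(s^4 - s^3 + 46*s^2 - 49*s - 147)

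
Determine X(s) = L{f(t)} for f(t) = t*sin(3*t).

X(s) = 6*s/(s^2 + 9)^2

L{sin(3t)} = 3/(s^2 + 9).
Then apply L{t·g(t)} = -d/ds[G(s)] with G(s) = 3/(s^2 + 9):
differentiating 1 time and applying the sign gives 6*s/(s^2 + 9)^2.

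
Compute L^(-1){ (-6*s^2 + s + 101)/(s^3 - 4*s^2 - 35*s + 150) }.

Factor the denominator: s^3 - 4*s^2 - 35*s + 150 = (s - 5)^2*(s + 6).
Partial fraction decomposition gives [-5/(s - 5)] + [-4/(s - 5)^2] + [-1/(s + 6)].
Invert each term: -5/(s - 5) ↔ -5e^(5t); -4/(s - 5)^2 ↔ -4t·e^(5t); -1/(s + 6) ↔ -e^(-6t).

-4*t*exp(5*t) - 5*exp(5*t) - exp(-6*t)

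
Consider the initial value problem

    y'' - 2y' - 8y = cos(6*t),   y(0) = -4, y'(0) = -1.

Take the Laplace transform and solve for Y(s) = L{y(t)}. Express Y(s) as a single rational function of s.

Apply the Laplace transform to the equation.
With L{y''} = s^2 Y - s·y(0) - y'(0) and L{y'} = sY - y(0), with y(0) = -4, y'(0) = -1: the LHS transforms to (s^2 - 2*s - 8)Y - (-4*s + 7).
The right side is L{cos(6*t)} = s/(s^2 + 36).
So (s^2 - 2*s - 8)Y = s/(s^2 + 36) + (-4*s + 7).
Divide through and combine into a single rational function.

Y(s) = (-4*s^3 + 7*s^2 - 143*s + 252)/(s^4 - 2*s^3 + 28*s^2 - 72*s - 288)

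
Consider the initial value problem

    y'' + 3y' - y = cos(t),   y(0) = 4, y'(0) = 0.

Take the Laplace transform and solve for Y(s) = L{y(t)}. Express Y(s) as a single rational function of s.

Take the Laplace transform of both sides.
Using L{y''} = s^2 Y - s·y(0) - y'(0) and L{y'} = sY - y(0), with y(0) = 4, y'(0) = 0, the left side becomes (s^2 + 3*s - 1)Y - (4*s + 12).
The right side is L{cos(t)} = s/(s^2 + 1).
So (s^2 + 3*s - 1)Y = s/(s^2 + 1) + (4*s + 12).
Solve for Y(s) and write it as one ratio of polynomials.

Y(s) = (4*s^3 + 12*s^2 + 5*s + 12)/(s^4 + 3*s^3 + 3*s - 1)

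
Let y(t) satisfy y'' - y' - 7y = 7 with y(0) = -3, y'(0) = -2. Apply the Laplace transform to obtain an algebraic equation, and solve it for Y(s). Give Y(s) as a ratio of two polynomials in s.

Y(s) = (-3*s^2 + s + 7)/(s^3 - s^2 - 7*s)

Apply the Laplace transform to the equation.
Using L{y''} = s^2 Y - s·y(0) - y'(0) and L{y'} = sY - y(0), with y(0) = -3, y'(0) = -2, the left side becomes (s^2 - s - 7)Y - (-3*s + 1).
The right side is L{7} = 7/s.
So (s^2 - s - 7)Y = 7/s + (-3*s + 1).
Divide through and combine into a single rational function.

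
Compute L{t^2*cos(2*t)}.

L{cos(2t)} = s/(s^2 + 4).
Then apply L{t^2·g(t)} = (-1)^2 d^2/ds^2[H(s)] with H(s) = s/(s^2 + 4):
differentiating 2 times and applying the sign gives 2*s*(s^2 - 12)/(s^2 + 4)^3.

2*s*(s^2 - 12)/(s^2 + 4)^3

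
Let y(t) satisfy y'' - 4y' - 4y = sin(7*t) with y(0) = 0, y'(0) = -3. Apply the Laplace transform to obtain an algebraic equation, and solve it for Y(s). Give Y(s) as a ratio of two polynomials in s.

Laplace-transform each side.
With L{y''} = s^2 Y - s·y(0) - y'(0) and L{y'} = sY - y(0), with y(0) = 0, y'(0) = -3: the LHS transforms to (s^2 - 4*s - 4)Y - (-3).
The right side is L{sin(7*t)} = 7/(s^2 + 49).
So (s^2 - 4*s - 4)Y = 7/(s^2 + 49) + (-3).
Isolate Y and clear denominators.

Y(s) = (-3*s^2 - 140)/(s^4 - 4*s^3 + 45*s^2 - 196*s - 196)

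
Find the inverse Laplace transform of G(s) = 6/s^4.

t^3

Since L{t^3} = 3!/s^4 = 6/s^4, the inverse is t^3.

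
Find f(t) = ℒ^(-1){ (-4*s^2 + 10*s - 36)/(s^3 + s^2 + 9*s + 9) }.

f(t) = 3*sin(3*t) + cos(3*t) - 5*exp(-t)

Factor the denominator: s^3 + s^2 + 9*s + 9 = (s + 1)*(s^2 + 9).
Partial fraction decomposition gives [-5/(s + 1)] + [s/(s^2 + 9)] + [9/(s^2 + 9)].
Invert each term: -5/(s + 1) ↔ -5e^(-t); 1·s/(s^2 + 9) ↔ cos(3t); 3·3/(s^2 + 9) ↔ 3sin(3t).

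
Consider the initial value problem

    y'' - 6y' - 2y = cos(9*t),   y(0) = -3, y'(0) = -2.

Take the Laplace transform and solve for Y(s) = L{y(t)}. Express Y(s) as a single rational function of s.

Laplace-transform each side.
Using L{y''} = s^2 Y - s·y(0) - y'(0) and L{y'} = sY - y(0), with y(0) = -3, y'(0) = -2, the left side becomes (s^2 - 6*s - 2)Y - (-3*s + 16).
The right side is L{cos(9*t)} = s/(s^2 + 81).
So (s^2 - 6*s - 2)Y = s/(s^2 + 81) + (-3*s + 16).
Isolate Y and clear denominators.

Y(s) = (-3*s^3 + 16*s^2 - 242*s + 1296)/(s^4 - 6*s^3 + 79*s^2 - 486*s - 162)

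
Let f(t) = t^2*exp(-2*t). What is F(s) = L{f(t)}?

F(s) = 2/(s + 2)^3

L{e^(-2t)} = 1/(s + 2).
Then apply L{t^2·g(t)} = (-1)^2 d^2/ds^2[G(s)] with G(s) = 1/(s + 2):
differentiating 2 times and applying the sign gives 2/(s + 2)^3.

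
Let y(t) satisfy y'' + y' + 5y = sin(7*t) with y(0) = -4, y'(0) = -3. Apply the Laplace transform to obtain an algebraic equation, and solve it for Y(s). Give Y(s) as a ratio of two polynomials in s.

Apply the Laplace transform to the equation.
The derivative rules (L{y''} = s^2 Y - s·y(0) - y'(0) and L{y'} = sY - y(0), with y(0) = -4, y'(0) = -3) turn the left side into (s^2 + s + 5)Y - (-4*s - 7).
The right side is L{sin(7*t)} = 7/(s^2 + 49).
So (s^2 + s + 5)Y = 7/(s^2 + 49) + (-4*s - 7).
Solve for Y(s) and write it as one ratio of polynomials.

Y(s) = (-4*s^3 - 7*s^2 - 196*s - 336)/(s^4 + s^3 + 54*s^2 + 49*s + 245)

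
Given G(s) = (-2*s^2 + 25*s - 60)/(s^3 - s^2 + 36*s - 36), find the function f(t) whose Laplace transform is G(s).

Factor the denominator: s^3 - s^2 + 36*s - 36 = (s - 1)*(s^2 + 36).
Partial fraction decomposition gives [-1/(s - 1)] + [-s/(s^2 + 36)] + [24/(s^2 + 36)].
Invert each term: -1/(s - 1) ↔ -e^(t); -1·s/(s^2 + 36) ↔ -cos(6t); 4·6/(s^2 + 36) ↔ 4sin(6t).

f(t) = -exp(t) + 4*sin(6*t) - cos(6*t)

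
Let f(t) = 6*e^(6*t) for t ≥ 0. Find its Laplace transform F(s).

L{6} = 6/s.
By the first shifting theorem, multiplying by e^(6t) replaces s with s - 6.

F(s) = 6/(s - 6)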